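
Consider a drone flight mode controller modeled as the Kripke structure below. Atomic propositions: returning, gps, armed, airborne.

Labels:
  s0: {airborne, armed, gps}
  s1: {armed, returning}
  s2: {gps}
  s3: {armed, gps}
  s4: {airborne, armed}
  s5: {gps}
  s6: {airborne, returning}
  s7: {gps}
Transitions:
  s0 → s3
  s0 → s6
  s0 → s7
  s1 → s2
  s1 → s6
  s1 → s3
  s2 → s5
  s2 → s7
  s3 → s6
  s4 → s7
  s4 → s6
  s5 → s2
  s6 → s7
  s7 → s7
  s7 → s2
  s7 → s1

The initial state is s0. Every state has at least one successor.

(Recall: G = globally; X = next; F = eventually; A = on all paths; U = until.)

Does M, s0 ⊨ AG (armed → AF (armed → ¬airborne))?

Holds

States satisfying armed → AF (armed → ¬airborne): {s0, s1, s2, s3, s4, s5, s6, s7}.
States satisfying AG (armed → AF (armed → ¬airborne)): {s0, s1, s2, s3, s4, s5, s6, s7}.
Every state reachable from s0 satisfies armed → AF (armed → ¬airborne).
s0 ∈ Sat(AG (armed → AF (armed → ¬airborne))).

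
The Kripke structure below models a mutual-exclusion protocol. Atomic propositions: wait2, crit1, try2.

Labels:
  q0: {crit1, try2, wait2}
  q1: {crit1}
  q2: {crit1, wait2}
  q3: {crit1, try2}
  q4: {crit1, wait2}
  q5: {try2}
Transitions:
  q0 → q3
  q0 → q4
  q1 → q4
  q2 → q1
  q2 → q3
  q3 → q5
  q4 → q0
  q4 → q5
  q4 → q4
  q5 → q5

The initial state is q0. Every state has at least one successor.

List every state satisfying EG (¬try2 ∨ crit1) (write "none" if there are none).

{q0, q1, q2, q4}

States satisfying ¬try2 ∨ crit1: {q0, q1, q2, q3, q4}.
States satisfying EG (¬try2 ∨ crit1): {q0, q1, q2, q4}.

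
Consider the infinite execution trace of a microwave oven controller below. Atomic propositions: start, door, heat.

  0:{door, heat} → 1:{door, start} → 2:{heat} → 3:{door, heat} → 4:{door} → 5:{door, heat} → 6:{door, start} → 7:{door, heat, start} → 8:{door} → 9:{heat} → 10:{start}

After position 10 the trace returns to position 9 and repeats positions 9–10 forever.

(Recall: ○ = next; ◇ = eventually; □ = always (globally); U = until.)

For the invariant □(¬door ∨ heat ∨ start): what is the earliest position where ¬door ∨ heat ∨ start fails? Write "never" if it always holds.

Check ¬door ∨ heat ∨ start at each position in order: 0 ✓, 1 ✓, 2 ✓, 3 ✓.
At position 4 the labels are {door}, so ¬door ∨ heat ∨ start is false there. This is the first violation.

4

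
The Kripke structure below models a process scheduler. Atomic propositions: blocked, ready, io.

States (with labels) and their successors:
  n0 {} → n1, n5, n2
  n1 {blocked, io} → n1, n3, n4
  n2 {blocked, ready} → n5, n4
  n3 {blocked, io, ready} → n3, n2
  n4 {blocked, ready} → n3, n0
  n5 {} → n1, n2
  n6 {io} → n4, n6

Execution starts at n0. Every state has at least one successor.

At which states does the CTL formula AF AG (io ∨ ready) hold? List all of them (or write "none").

States satisfying AG (io ∨ ready): ∅.
States satisfying AF AG (io ∨ ready): ∅.

none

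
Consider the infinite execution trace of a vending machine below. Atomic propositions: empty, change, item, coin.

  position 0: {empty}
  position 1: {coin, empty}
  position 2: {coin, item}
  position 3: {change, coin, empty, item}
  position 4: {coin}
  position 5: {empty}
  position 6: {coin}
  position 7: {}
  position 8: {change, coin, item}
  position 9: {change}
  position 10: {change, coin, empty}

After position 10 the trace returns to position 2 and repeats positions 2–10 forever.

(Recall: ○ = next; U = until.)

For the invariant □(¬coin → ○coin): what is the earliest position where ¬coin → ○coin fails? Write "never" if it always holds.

¬coin → ○coin holds at every position 0..10, and those are all the positions the trace ever visits, so the invariant □(¬coin → ○coin) is never violated.

never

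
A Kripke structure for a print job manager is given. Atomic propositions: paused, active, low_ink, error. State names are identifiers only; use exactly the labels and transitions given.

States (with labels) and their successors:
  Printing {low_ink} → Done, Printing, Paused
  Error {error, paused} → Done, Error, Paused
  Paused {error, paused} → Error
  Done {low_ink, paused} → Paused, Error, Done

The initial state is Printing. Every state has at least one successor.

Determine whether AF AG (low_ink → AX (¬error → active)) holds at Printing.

No

States satisfying AG (low_ink → AX (¬error → active)): ∅.
States satisfying AF AG (low_ink → AX (¬error → active)): ∅.
There is a path from Printing along which AG (low_ink → AX (¬error → active)) never holds.
Printing ∉ Sat(AF AG (low_ink → AX (¬error → active))).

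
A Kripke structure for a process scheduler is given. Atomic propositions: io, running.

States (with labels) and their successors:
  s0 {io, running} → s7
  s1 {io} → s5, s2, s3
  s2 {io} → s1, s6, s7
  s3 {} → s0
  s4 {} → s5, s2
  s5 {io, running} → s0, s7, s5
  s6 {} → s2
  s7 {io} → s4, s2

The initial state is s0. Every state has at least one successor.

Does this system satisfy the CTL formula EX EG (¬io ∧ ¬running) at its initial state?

No

States satisfying EG (¬io ∧ ¬running): ∅.
States satisfying EX EG (¬io ∧ ¬running): ∅.
No suitable path/successor from s0 witnesses the formula.
s0 ∉ Sat(EX EG (¬io ∧ ¬running)).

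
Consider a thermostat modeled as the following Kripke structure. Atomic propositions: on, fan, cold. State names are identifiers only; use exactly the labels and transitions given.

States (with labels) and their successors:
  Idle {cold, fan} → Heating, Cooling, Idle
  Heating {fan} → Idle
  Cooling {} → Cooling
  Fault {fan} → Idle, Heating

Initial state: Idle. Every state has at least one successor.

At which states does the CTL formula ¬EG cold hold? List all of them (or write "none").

States satisfying cold: {Idle}.
States satisfying EG cold: {Idle}.
States satisfying ¬EG cold: {Heating, Cooling, Fault}.

{Heating, Cooling, Fault}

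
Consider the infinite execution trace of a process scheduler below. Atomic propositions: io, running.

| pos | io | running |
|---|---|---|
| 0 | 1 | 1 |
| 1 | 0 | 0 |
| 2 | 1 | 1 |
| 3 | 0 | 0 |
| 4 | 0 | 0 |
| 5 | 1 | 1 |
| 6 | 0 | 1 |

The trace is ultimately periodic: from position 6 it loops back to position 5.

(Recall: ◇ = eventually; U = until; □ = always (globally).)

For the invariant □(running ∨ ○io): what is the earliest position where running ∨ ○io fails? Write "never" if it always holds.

Check running ∨ ○io at each position in order: 0 ✓, 1 ✓, 2 ✓.
At position 3 the labels are {} and the next position 4 has {}, so running ∨ ○io is false there. This is the first violation.

3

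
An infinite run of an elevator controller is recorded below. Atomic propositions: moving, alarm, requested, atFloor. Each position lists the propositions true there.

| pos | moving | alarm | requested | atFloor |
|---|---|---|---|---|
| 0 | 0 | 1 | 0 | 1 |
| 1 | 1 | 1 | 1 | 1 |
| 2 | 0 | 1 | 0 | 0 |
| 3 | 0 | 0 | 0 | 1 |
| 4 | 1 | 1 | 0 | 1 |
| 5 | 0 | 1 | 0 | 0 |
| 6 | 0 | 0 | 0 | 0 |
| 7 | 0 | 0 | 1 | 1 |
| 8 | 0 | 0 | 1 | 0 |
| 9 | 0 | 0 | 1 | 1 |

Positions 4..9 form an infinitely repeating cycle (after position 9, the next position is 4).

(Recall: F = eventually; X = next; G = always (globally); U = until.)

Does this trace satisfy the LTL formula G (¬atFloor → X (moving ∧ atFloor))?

No

¬atFloor → X (moving ∧ atFloor) must hold at every position from 0 onward. It fails at position 2, so G (¬atFloor → X (moving ∧ atFloor)) is false.
Positions where ¬atFloor holds: 2, 5, 6, 8.
Check X (moving ∧ atFloor) at each: 2→fails, 5→fails, 6→fails, 8→fails.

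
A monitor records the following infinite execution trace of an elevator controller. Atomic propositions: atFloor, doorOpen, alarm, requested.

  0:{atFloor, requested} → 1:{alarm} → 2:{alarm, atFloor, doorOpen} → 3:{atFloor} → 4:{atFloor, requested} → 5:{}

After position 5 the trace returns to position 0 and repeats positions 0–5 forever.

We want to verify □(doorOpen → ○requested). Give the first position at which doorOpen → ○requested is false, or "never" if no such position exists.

Check doorOpen → ○requested at each position in order: 0 ✓, 1 ✓.
At position 2 the labels are {alarm, atFloor, doorOpen} and the next position 3 has {atFloor}, so doorOpen → ○requested is false there. This is the first violation.

2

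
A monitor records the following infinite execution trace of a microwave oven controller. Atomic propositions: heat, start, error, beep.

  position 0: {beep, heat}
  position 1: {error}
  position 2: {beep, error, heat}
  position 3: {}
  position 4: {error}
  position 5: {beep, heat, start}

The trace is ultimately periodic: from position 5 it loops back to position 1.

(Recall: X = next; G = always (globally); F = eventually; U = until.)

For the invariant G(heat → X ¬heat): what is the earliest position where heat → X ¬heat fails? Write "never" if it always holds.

heat → X ¬heat holds at every position 0..5, and those are all the positions the trace ever visits, so the invariant G(heat → X ¬heat) is never violated.

never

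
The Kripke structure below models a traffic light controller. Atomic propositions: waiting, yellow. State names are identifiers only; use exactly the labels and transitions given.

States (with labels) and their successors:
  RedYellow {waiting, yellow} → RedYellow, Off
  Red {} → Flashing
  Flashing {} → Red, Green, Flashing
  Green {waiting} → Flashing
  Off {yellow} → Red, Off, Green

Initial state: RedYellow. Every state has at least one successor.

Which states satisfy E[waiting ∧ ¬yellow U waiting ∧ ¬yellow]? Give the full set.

{Green}

States satisfying waiting ∧ ¬yellow: {Green}.
States satisfying E[waiting ∧ ¬yellow U waiting ∧ ¬yellow]: {Green}.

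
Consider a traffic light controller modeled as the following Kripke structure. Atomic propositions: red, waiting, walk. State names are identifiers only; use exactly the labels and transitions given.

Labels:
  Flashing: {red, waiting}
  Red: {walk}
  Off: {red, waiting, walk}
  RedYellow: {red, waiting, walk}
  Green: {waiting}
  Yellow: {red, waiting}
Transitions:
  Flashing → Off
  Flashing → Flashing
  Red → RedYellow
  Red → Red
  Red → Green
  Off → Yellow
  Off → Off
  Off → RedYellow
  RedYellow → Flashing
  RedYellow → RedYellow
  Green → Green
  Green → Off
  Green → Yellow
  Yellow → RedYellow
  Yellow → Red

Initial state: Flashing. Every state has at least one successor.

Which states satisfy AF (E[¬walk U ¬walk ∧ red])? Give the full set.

States satisfying E[¬walk U ¬walk ∧ red]: {Flashing, Green, Yellow}.
States satisfying AF (E[¬walk U ¬walk ∧ red]): {Flashing, Green, Yellow}.

{Flashing, Green, Yellow}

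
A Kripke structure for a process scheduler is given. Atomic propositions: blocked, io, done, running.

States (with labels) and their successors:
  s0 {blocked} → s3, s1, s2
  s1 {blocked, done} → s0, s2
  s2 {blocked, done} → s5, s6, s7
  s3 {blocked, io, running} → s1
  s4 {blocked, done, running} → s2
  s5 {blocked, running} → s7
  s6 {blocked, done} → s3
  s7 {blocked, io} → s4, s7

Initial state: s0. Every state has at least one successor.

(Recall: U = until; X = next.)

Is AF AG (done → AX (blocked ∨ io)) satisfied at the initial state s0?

States satisfying AG (done → AX (blocked ∨ io)): {s0, s1, s2, s3, s4, s5, s6, s7}.
States satisfying AF AG (done → AX (blocked ∨ io)): {s0, s1, s2, s3, s4, s5, s6, s7}.
s0 ∈ Sat(AF AG (done → AX (blocked ∨ io))).

Yes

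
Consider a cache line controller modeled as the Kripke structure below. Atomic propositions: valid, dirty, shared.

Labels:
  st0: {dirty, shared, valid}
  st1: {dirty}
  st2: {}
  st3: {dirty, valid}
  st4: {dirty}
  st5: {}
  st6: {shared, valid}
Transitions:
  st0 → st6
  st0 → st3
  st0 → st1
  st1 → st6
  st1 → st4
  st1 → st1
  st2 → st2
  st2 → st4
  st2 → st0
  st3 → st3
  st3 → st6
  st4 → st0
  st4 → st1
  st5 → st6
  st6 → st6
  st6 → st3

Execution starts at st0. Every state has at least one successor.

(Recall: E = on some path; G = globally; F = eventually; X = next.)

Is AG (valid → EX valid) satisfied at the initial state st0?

Yes

States satisfying valid → EX valid: {st0, st1, st2, st3, st4, st5, st6}.
States satisfying AG (valid → EX valid): {st0, st1, st2, st3, st4, st5, st6}.
Every state reachable from st0 satisfies valid → EX valid.
st0 ∈ Sat(AG (valid → EX valid)).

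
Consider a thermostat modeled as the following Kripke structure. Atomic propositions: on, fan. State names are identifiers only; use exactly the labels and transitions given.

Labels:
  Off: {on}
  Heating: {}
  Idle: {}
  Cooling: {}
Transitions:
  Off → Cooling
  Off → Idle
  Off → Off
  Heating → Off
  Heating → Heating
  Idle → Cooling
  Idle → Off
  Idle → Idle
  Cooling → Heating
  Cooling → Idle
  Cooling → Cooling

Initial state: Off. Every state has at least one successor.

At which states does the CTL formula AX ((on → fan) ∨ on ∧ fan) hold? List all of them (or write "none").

{Cooling}

States satisfying (on → fan) ∨ on ∧ fan: {Heating, Idle, Cooling}.
States satisfying AX ((on → fan) ∨ on ∧ fan): {Cooling}.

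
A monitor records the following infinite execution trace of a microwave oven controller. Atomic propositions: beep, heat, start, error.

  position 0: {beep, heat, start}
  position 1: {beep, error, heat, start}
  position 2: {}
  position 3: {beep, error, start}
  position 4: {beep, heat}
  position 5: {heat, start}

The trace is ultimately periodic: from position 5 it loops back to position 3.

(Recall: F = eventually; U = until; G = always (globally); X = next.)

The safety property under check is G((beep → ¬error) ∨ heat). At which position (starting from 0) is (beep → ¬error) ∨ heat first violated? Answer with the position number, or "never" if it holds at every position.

Check (beep → ¬error) ∨ heat at each position in order: 0 ✓, 1 ✓, 2 ✓.
At position 3 the labels are {beep, error, start}, so (beep → ¬error) ∨ heat is false there. This is the first violation.

3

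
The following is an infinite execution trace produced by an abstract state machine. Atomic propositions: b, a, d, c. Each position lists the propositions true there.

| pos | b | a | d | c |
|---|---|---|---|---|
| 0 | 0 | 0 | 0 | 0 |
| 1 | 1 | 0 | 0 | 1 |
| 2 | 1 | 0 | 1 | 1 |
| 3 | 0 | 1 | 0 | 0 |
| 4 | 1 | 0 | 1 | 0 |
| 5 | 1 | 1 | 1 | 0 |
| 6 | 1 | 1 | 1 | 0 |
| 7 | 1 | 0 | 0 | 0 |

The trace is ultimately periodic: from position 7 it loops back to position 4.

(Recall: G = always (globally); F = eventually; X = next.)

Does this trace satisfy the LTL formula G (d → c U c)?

Does not hold

d → c U c must hold at every position from 0 onward. It fails at position 4, so G (d → c U c) is false.
Positions where d holds: 2, 4, 5, 6.
Check c U c at each: 2→ok, 4→fails, 5→fails, 6→fails.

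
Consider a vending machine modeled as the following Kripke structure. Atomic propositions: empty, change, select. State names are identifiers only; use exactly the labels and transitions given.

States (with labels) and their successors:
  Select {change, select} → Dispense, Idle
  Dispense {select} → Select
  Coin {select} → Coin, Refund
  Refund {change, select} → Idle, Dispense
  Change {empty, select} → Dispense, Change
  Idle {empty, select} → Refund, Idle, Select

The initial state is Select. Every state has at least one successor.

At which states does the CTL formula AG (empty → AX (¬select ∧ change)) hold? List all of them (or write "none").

States satisfying empty → AX (¬select ∧ change): {Select, Dispense, Coin, Refund}.
States satisfying AG (empty → AX (¬select ∧ change)): ∅.

none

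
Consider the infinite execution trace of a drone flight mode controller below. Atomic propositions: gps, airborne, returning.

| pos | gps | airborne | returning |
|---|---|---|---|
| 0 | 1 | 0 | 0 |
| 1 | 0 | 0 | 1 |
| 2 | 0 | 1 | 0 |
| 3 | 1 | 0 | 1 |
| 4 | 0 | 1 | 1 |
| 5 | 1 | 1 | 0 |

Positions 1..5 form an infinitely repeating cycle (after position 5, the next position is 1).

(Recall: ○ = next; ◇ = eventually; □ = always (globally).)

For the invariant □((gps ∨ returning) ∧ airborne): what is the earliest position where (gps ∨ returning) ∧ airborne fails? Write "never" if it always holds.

0

At position 0 the labels are {gps}, so (gps ∨ returning) ∧ airborne is false there. This is the first violation.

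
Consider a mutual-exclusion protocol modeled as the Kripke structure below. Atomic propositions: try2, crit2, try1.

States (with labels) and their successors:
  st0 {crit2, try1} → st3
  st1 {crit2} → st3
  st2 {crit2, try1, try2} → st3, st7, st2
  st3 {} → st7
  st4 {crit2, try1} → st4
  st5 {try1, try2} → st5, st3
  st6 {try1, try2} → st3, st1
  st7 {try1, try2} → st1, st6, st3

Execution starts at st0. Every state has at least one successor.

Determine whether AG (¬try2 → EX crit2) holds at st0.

Does not hold

States satisfying ¬try2 → EX crit2: {st2, st4, st5, st6, st7}.
States satisfying AG (¬try2 → EX crit2): {st4}.
st0 is reachable from st0 and violates ¬try2 → EX crit2, so AG fails at st0.
st0 ∉ Sat(AG (¬try2 → EX crit2)).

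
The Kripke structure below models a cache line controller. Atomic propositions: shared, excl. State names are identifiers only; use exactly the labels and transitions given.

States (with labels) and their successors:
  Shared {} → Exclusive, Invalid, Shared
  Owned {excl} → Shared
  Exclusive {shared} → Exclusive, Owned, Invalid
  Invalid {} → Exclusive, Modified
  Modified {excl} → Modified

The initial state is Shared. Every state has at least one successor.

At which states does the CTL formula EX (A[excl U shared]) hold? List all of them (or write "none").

{Shared, Exclusive, Invalid}

States satisfying A[excl U shared]: {Exclusive}.
States satisfying EX (A[excl U shared]): {Shared, Exclusive, Invalid}.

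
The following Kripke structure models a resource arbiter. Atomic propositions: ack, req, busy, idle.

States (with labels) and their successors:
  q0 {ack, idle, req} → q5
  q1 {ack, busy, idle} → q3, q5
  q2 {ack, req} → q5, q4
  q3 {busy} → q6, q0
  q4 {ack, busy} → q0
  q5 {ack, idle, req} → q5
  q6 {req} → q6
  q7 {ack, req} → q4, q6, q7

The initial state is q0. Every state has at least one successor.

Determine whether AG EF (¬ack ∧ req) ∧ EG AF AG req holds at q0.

States satisfying EF (¬ack ∧ req): {q1, q3, q6, q7}.
States satisfying AG EF (¬ack ∧ req): {q6}.
States satisfying AF AG req: {q0, q1, q2, q3, q4, q5, q6}.
States satisfying EG AF AG req: {q0, q1, q2, q3, q4, q5, q6}.
States satisfying AG EF (¬ack ∧ req) ∧ EG AF AG req: {q6}.
q0 ∉ Sat(AG EF (¬ack ∧ req) ∧ EG AF AG req).

Does not hold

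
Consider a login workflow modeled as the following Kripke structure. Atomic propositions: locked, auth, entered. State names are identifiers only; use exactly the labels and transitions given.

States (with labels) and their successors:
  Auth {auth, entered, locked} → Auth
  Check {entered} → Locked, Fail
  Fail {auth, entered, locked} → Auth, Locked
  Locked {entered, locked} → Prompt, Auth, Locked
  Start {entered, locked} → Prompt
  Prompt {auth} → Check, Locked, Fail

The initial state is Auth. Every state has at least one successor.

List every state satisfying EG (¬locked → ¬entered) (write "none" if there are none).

{Auth, Fail, Locked, Start, Prompt}

States satisfying ¬locked → ¬entered: {Auth, Fail, Locked, Start, Prompt}.
States satisfying EG (¬locked → ¬entered): {Auth, Fail, Locked, Start, Prompt}.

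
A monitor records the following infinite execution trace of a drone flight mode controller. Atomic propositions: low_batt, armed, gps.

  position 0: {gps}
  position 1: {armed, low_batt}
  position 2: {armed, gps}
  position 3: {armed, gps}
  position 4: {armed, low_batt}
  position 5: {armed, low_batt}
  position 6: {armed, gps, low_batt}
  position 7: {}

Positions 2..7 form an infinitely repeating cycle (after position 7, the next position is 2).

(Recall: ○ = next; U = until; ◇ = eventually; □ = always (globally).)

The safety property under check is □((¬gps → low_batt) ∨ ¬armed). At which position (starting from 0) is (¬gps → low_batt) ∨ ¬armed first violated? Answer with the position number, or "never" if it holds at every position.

never

(¬gps → low_batt) ∨ ¬armed holds at every position 0..7, and those are all the positions the trace ever visits, so the invariant □((¬gps → low_batt) ∨ ¬armed) is never violated.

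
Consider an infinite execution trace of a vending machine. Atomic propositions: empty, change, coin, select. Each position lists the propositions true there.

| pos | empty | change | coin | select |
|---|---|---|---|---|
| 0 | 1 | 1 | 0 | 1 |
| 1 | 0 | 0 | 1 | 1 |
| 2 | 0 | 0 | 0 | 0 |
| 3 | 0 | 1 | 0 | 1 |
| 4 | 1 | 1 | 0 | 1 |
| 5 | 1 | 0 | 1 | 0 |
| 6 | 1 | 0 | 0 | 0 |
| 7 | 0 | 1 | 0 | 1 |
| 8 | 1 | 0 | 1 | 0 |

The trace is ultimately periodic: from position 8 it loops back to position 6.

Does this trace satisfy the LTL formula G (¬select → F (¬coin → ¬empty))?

¬select → F (¬coin → ¬empty) holds at every position 0..8, and those are all positions ever visited, so G (¬select → F (¬coin → ¬empty)) holds.
Positions where ¬select holds: 2, 5, 6, 8.
Check F (¬coin → ¬empty) at each: 2→ok, 5→ok, 6→ok, 8→ok.

Holds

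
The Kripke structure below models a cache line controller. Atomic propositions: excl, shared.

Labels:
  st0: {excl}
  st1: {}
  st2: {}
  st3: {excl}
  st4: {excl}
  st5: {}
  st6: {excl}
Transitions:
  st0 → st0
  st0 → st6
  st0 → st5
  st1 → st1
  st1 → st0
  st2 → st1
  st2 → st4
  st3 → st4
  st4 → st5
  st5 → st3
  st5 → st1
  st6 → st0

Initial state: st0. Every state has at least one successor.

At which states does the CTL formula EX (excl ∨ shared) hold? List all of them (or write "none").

States satisfying excl ∨ shared: {st0, st3, st4, st6}.
States satisfying EX (excl ∨ shared): {st0, st1, st2, st3, st5, st6}.

{st0, st1, st2, st3, st5, st6}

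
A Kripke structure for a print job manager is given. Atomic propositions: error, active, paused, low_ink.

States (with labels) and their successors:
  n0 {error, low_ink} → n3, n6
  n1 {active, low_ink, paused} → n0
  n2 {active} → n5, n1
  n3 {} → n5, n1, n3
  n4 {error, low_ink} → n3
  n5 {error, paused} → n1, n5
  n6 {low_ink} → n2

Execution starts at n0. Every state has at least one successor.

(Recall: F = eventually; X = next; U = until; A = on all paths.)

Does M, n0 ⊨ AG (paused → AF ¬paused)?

States satisfying paused → AF ¬paused: {n0, n1, n2, n3, n4, n6}.
States satisfying AG (paused → AF ¬paused): ∅.
n5 is reachable from n0 and violates paused → AF ¬paused, so AG fails at n0.
n0 ∉ Sat(AG (paused → AF ¬paused)).

No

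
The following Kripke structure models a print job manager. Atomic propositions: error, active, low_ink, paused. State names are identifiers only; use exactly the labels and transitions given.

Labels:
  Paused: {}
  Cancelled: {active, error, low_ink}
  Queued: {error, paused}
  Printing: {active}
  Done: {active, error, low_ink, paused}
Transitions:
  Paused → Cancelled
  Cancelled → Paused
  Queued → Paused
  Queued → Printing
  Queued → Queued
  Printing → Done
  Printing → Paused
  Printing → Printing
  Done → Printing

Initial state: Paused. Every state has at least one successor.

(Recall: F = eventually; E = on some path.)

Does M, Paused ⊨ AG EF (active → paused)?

Satisfied

States satisfying EF (active → paused): {Paused, Cancelled, Queued, Printing, Done}.
States satisfying AG EF (active → paused): {Paused, Cancelled, Queued, Printing, Done}.
Every state reachable from Paused satisfies EF (active → paused).
Paused ∈ Sat(AG EF (active → paused)).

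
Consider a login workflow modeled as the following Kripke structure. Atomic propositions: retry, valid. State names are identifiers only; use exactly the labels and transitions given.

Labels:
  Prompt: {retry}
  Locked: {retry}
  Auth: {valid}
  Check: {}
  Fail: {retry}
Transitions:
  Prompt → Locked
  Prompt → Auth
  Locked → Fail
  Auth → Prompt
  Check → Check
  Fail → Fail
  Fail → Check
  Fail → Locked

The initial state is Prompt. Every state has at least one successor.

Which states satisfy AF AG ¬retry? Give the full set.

States satisfying AG ¬retry: {Check}.
States satisfying AF AG ¬retry: {Check}.

{Check}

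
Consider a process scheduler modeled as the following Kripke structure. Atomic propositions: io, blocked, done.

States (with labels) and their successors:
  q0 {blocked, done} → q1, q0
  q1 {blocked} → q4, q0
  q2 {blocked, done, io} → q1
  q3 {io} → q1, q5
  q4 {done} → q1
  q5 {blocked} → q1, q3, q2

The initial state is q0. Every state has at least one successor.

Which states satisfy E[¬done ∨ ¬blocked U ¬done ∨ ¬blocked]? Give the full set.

States satisfying ¬done ∨ ¬blocked: {q1, q3, q4, q5}.
States satisfying E[¬done ∨ ¬blocked U ¬done ∨ ¬blocked]: {q1, q3, q4, q5}.

{q1, q3, q4, q5}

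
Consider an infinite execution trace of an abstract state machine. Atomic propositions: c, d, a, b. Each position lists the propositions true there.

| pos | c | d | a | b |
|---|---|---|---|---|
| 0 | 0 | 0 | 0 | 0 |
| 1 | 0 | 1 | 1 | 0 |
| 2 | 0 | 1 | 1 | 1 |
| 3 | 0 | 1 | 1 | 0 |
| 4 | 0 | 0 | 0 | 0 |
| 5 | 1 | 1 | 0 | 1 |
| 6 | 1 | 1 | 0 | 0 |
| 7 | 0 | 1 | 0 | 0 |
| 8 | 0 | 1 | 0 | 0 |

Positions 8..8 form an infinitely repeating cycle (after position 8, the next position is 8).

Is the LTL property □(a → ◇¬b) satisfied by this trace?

a → ◇¬b holds at every position 0..8, and those are all positions ever visited, so □(a → ◇¬b) holds.
Positions where a holds: 1, 2, 3.
Check ◇¬b at each: 1→ok, 2→ok, 3→ok.

Satisfied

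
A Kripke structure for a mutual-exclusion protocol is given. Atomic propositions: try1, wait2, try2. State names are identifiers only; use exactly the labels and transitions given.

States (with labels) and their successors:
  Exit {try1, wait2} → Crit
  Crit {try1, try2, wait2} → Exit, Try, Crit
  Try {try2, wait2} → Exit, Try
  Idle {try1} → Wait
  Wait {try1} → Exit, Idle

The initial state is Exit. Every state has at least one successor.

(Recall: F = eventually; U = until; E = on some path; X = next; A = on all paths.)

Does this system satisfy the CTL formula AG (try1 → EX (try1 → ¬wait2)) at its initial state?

States satisfying try1 → EX (try1 → ¬wait2): {Crit, Try, Idle, Wait}.
States satisfying AG (try1 → EX (try1 → ¬wait2)): ∅.
Exit is reachable from Exit and violates try1 → EX (try1 → ¬wait2), so AG fails at Exit.
Exit ∉ Sat(AG (try1 → EX (try1 → ¬wait2))).

Violated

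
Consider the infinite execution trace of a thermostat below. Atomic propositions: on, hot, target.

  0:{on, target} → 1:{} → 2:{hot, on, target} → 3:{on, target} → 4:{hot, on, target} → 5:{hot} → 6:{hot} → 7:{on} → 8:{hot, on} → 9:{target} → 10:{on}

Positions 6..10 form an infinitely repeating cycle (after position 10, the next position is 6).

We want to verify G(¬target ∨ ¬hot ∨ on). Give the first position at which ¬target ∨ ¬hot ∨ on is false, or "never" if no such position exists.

never

¬target ∨ ¬hot ∨ on holds at every position 0..10, and those are all the positions the trace ever visits, so the invariant G(¬target ∨ ¬hot ∨ on) is never violated.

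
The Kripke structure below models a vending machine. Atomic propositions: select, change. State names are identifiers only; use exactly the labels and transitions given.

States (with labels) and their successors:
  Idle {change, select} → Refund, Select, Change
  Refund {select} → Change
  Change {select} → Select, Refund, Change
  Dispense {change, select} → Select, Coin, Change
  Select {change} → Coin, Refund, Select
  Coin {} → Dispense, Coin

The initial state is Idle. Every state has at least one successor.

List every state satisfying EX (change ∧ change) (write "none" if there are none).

{Idle, Change, Dispense, Select, Coin}

States satisfying change ∧ change: {Idle, Dispense, Select}.
States satisfying EX (change ∧ change): {Idle, Change, Dispense, Select, Coin}.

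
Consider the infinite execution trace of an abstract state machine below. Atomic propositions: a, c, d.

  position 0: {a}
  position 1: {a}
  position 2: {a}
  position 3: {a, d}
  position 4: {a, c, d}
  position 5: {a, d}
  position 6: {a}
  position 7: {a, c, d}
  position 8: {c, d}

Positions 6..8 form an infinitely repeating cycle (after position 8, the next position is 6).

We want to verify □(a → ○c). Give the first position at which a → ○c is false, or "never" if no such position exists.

At position 0 the labels are {a} and the next position 1 has {a}, so a → ○c is false there. This is the first violation.

0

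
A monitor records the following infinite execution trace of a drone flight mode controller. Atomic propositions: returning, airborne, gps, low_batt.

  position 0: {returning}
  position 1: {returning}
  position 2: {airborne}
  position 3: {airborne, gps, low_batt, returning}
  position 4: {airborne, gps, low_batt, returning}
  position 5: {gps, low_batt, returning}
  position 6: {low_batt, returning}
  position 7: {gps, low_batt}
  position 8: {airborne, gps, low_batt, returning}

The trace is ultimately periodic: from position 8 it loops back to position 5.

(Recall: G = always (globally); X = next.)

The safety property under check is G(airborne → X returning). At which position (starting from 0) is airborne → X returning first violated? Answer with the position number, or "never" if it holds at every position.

airborne → X returning holds at every position 0..8, and those are all the positions the trace ever visits, so the invariant G(airborne → X returning) is never violated.

never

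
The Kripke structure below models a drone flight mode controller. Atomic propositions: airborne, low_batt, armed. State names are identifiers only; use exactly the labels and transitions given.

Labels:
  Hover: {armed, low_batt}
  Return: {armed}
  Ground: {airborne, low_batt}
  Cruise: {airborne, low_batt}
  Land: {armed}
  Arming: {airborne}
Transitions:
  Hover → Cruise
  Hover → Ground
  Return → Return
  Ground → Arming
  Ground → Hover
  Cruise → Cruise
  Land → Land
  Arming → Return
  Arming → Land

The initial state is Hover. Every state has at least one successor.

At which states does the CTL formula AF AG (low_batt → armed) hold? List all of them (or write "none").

{Return, Land, Arming}

States satisfying AG (low_batt → armed): {Return, Land, Arming}.
States satisfying AF AG (low_batt → armed): {Return, Land, Arming}.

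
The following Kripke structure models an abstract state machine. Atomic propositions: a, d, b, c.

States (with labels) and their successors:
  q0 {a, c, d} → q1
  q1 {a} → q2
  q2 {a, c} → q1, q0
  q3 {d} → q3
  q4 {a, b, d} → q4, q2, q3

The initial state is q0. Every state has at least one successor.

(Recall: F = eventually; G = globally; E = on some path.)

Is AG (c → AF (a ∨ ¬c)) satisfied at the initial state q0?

Satisfied

States satisfying c → AF (a ∨ ¬c): {q0, q1, q2, q3, q4}.
States satisfying AG (c → AF (a ∨ ¬c)): {q0, q1, q2, q3, q4}.
Every state reachable from q0 satisfies c → AF (a ∨ ¬c).
q0 ∈ Sat(AG (c → AF (a ∨ ¬c))).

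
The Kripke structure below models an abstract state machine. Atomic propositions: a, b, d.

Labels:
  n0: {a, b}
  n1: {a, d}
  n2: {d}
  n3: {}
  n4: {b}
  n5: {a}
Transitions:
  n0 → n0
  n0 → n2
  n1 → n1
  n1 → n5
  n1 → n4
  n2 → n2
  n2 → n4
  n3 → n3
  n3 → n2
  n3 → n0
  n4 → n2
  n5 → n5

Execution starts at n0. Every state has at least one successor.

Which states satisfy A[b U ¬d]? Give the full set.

States satisfying b: {n0, n4}.
States satisfying ¬d: {n0, n3, n4, n5}.
States satisfying A[b U ¬d]: {n0, n3, n4, n5}.

{n0, n3, n4, n5}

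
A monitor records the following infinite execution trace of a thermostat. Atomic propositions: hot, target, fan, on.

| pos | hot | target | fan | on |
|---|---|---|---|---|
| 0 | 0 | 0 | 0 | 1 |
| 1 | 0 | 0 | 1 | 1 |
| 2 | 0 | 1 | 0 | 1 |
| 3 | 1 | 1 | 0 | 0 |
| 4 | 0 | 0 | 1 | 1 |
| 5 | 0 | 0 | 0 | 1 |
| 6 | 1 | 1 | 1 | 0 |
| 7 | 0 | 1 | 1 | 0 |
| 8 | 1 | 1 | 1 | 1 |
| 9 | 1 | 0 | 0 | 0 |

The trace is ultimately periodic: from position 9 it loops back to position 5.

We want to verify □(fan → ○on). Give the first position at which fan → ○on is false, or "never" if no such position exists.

6

Check fan → ○on at each position in order: 0 ✓, 1 ✓, 2 ✓, 3 ✓, 4 ✓, 5 ✓.
At position 6 the labels are {fan, hot, target} and the next position 7 has {fan, target}, so fan → ○on is false there. This is the first violation.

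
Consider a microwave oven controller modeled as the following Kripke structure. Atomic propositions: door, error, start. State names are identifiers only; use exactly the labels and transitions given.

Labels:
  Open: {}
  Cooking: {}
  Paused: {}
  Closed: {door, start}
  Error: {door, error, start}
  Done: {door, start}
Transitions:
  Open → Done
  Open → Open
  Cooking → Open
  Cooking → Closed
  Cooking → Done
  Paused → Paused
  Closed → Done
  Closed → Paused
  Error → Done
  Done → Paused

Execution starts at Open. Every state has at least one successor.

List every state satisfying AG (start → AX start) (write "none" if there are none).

{Paused}

States satisfying start → AX start: {Open, Cooking, Paused, Error}.
States satisfying AG (start → AX start): {Paused}.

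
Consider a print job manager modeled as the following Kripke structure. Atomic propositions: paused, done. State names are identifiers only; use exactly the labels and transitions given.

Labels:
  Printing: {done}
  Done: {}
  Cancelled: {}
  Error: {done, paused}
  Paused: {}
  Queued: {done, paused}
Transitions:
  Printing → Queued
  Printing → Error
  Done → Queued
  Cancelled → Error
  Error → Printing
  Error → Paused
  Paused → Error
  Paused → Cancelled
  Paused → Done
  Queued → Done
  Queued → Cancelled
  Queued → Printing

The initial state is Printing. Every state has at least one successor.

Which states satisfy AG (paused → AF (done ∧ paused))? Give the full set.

States satisfying paused → AF (done ∧ paused): {Printing, Done, Cancelled, Error, Paused, Queued}.
States satisfying AG (paused → AF (done ∧ paused)): {Printing, Done, Cancelled, Error, Paused, Queued}.

{Printing, Done, Cancelled, Error, Paused, Queued}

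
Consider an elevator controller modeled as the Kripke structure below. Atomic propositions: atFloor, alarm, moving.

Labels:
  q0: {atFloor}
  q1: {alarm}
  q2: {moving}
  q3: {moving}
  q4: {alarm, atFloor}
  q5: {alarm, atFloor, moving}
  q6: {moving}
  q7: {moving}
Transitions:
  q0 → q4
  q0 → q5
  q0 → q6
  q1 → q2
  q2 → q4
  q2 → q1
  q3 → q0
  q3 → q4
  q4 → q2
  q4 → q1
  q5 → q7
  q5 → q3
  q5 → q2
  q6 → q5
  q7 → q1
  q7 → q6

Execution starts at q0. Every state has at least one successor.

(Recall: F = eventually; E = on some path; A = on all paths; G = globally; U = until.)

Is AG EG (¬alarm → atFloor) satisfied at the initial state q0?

States satisfying EG (¬alarm → atFloor): ∅.
States satisfying AG EG (¬alarm → atFloor): ∅.
q0 is reachable from q0 and violates EG (¬alarm → atFloor), so AG fails at q0.
q0 ∉ Sat(AG EG (¬alarm → atFloor)).

Violated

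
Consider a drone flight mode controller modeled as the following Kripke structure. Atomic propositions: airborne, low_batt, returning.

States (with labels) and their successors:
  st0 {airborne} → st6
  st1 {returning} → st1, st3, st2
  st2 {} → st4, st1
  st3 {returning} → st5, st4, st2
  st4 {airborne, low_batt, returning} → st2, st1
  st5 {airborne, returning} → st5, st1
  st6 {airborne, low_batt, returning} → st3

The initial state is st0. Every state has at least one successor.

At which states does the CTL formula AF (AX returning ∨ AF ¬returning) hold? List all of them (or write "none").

{st0, st2, st5, st6}

States satisfying AX returning ∨ AF ¬returning: {st0, st2, st5, st6}.
States satisfying AF (AX returning ∨ AF ¬returning): {st0, st2, st5, st6}.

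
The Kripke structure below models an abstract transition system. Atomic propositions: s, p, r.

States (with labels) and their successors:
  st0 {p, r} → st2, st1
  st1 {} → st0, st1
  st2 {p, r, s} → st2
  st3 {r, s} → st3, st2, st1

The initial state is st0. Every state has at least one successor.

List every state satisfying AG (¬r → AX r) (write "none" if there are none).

{st2}

States satisfying ¬r → AX r: {st0, st2, st3}.
States satisfying AG (¬r → AX r): {st2}.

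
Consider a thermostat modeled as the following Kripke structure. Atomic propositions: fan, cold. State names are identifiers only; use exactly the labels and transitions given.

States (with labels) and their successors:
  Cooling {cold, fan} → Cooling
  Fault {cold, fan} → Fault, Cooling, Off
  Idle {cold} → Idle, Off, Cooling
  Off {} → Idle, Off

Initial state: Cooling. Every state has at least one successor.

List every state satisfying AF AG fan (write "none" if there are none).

{Cooling}

States satisfying AG fan: {Cooling}.
States satisfying AF AG fan: {Cooling}.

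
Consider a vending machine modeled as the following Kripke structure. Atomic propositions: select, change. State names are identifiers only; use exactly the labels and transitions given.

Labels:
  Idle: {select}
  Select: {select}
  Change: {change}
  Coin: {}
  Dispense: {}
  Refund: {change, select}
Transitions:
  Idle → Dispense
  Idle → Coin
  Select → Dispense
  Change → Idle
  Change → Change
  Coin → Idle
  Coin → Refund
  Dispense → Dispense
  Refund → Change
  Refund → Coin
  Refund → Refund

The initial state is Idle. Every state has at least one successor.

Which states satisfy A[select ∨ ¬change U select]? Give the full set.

{Idle, Select, Coin, Refund}

States satisfying select ∨ ¬change: {Idle, Select, Coin, Dispense, Refund}.
States satisfying select: {Idle, Select, Refund}.
States satisfying A[select ∨ ¬change U select]: {Idle, Select, Coin, Refund}.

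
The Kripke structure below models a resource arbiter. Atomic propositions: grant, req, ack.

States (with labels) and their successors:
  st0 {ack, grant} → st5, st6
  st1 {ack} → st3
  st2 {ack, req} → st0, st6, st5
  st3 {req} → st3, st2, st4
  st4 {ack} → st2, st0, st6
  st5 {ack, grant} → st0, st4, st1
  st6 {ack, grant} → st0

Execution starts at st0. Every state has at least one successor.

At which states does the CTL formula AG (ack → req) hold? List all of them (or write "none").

none

States satisfying ack → req: {st2, st3}.
States satisfying AG (ack → req): ∅.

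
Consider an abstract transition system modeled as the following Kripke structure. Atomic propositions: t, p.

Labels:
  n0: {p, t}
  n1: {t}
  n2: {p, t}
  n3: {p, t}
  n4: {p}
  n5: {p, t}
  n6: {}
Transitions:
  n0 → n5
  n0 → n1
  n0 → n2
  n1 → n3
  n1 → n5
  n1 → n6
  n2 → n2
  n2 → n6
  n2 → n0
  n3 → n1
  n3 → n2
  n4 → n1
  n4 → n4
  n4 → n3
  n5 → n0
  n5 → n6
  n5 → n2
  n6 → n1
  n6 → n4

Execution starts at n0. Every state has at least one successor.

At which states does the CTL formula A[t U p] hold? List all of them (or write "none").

{n0, n2, n3, n4, n5}

States satisfying t: {n0, n1, n2, n3, n5}.
States satisfying p: {n0, n2, n3, n4, n5}.
States satisfying A[t U p]: {n0, n2, n3, n4, n5}.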